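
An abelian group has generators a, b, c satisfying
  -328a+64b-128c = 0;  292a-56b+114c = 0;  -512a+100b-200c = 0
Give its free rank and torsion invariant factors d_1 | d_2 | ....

Answer: M ≅ ℤ/2 ⊕ ℤ/4 ⊕ ℤ/8

Derivation:
rank_ℚ(R)=3; free=3−3=0
SNF(R) diag = [2, 4, 8] → torsion [2, 4, 8]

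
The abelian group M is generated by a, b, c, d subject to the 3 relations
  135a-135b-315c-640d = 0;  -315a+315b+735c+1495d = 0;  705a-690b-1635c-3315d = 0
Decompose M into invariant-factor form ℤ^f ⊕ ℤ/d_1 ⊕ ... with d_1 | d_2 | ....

Answer: M ≅ ℤ^1 ⊕ ℤ/5 ⊕ ℤ/15 ⊕ ℤ/15

Derivation:
rank_ℚ(R)=3; free=4−3=1
SNF(R) diag = [5, 15, 15] → torsion [5, 15, 15]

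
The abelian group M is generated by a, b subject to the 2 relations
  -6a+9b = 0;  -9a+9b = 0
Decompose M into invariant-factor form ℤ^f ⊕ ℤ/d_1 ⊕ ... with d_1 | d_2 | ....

rank_ℚ(R)=2; free=2−2=0
SNF(R) diag = [3, 9] → torsion [3, 9]

Answer: M ≅ ℤ/3 ⊕ ℤ/9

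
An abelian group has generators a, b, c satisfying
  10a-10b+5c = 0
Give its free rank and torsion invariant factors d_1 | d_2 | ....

rank_ℚ(R)=1; free=3−1=2
SNF(R) diag = [5] → torsion [5]

Answer: M ≅ ℤ^2 ⊕ ℤ/5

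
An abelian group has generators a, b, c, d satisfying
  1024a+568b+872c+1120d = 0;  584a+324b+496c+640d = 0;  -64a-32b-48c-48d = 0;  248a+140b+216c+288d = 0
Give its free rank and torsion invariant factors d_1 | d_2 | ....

rank_ℚ(R)=4; free=4−4=0
SNF(R) diag = [4, 8, 16, 16] → torsion [4, 8, 16, 16]

Answer: M ≅ ℤ/4 ⊕ ℤ/8 ⊕ ℤ/16 ⊕ ℤ/16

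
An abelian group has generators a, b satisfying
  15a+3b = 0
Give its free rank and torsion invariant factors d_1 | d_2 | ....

rank_ℚ(R)=1; free=2−1=1
SNF(R) diag = [3] → torsion [3]

Answer: M ≅ ℤ^1 ⊕ ℤ/3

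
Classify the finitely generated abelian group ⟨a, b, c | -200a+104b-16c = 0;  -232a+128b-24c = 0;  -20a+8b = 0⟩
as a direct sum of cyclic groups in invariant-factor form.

rank_ℚ(R)=3; free=3−3=0
SNF(R) diag = [4, 8, 8] → torsion [4, 8, 8]

Answer: M ≅ ℤ/4 ⊕ ℤ/8 ⊕ ℤ/8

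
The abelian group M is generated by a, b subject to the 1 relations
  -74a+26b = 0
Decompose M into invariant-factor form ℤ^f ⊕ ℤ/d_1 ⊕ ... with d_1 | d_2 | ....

rank_ℚ(R)=1; free=2−1=1
SNF(R) diag = [2] → torsion [2]

Answer: M ≅ ℤ^1 ⊕ ℤ/2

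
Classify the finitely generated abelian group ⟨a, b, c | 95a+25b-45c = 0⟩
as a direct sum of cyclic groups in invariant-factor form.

rank_ℚ(R)=1; free=3−1=2
SNF(R) diag = [5] → torsion [5]

Answer: M ≅ ℤ^2 ⊕ ℤ/5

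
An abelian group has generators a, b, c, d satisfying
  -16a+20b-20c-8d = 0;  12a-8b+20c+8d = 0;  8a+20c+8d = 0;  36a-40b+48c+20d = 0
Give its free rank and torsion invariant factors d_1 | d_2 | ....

rank_ℚ(R)=4; free=4−4=0
SNF(R) diag = [4, 4, 4, 4] → torsion [4, 4, 4, 4]

Answer: M ≅ ℤ/4 ⊕ ℤ/4 ⊕ ℤ/4 ⊕ ℤ/4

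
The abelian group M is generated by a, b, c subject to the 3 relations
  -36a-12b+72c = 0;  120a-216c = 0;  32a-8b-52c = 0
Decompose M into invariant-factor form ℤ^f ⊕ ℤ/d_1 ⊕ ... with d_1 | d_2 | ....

Answer: M ≅ ℤ/4 ⊕ ℤ/12 ⊕ ℤ/24

Derivation:
rank_ℚ(R)=3; free=3−3=0
SNF(R) diag = [4, 12, 24] → torsion [4, 12, 24]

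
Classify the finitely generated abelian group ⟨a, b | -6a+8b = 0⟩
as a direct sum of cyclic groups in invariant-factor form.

Answer: M ≅ ℤ^1 ⊕ ℤ/2

Derivation:
rank_ℚ(R)=1; free=2−1=1
SNF(R) diag = [2] → torsion [2]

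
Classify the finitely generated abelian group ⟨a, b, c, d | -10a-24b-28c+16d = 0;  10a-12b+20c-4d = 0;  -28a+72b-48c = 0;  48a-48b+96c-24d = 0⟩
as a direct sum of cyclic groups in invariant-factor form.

rank_ℚ(R)=4; free=4−4=0
SNF(R) diag = [2, 4, 8, 24] → torsion [2, 4, 8, 24]

Answer: M ≅ ℤ/2 ⊕ ℤ/4 ⊕ ℤ/8 ⊕ ℤ/24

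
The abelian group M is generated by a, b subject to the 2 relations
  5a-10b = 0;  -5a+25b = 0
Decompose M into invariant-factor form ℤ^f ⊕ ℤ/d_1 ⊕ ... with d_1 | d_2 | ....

rank_ℚ(R)=2; free=2−2=0
SNF(R) diag = [5, 15] → torsion [5, 15]

Answer: M ≅ ℤ/5 ⊕ ℤ/15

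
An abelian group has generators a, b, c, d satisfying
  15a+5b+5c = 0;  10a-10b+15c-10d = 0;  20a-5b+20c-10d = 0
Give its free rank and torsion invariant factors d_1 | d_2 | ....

Answer: M ≅ ℤ^1 ⊕ ℤ/5 ⊕ ℤ/5 ⊕ ℤ/5

Derivation:
rank_ℚ(R)=3; free=4−3=1
SNF(R) diag = [5, 5, 5] → torsion [5, 5, 5]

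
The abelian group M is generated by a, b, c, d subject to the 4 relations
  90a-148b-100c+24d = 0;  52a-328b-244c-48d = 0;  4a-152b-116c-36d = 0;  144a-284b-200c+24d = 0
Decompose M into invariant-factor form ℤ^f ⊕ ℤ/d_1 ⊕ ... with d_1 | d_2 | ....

Answer: M ≅ ℤ/2 ⊕ ℤ/4 ⊕ ℤ/12 ⊕ ℤ/36

Derivation:
rank_ℚ(R)=4; free=4−4=0
SNF(R) diag = [2, 4, 12, 36] → torsion [2, 4, 12, 36]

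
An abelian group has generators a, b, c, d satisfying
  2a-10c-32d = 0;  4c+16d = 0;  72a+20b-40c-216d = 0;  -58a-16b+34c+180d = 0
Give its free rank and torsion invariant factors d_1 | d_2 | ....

rank_ℚ(R)=4; free=4−4=0
SNF(R) diag = [2, 4, 4, 4] → torsion [2, 4, 4, 4]

Answer: M ≅ ℤ/2 ⊕ ℤ/4 ⊕ ℤ/4 ⊕ ℤ/4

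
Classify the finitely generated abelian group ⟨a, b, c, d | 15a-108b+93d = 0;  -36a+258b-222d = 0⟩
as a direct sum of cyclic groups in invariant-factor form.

rank_ℚ(R)=2; free=4−2=2
SNF(R) diag = [3, 6] → torsion [3, 6]

Answer: M ≅ ℤ^2 ⊕ ℤ/3 ⊕ ℤ/6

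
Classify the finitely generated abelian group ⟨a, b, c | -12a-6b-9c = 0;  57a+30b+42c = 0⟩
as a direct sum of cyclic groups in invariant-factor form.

rank_ℚ(R)=2; free=3−2=1
SNF(R) diag = [3, 3] → torsion [3, 3]

Answer: M ≅ ℤ^1 ⊕ ℤ/3 ⊕ ℤ/3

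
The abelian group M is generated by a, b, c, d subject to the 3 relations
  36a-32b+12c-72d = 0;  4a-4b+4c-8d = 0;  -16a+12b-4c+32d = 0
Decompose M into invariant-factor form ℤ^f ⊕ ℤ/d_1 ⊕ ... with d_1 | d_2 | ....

rank_ℚ(R)=3; free=4−3=1
SNF(R) diag = [4, 4, 12] → torsion [4, 4, 12]

Answer: M ≅ ℤ^1 ⊕ ℤ/4 ⊕ ℤ/4 ⊕ ℤ/12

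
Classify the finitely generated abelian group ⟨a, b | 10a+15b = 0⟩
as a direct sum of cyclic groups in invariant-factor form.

rank_ℚ(R)=1; free=2−1=1
SNF(R) diag = [5] → torsion [5]

Answer: M ≅ ℤ^1 ⊕ ℤ/5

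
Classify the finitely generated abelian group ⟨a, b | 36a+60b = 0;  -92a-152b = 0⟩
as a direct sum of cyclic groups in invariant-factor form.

rank_ℚ(R)=2; free=2−2=0
SNF(R) diag = [4, 12] → torsion [4, 12]

Answer: M ≅ ℤ/4 ⊕ ℤ/12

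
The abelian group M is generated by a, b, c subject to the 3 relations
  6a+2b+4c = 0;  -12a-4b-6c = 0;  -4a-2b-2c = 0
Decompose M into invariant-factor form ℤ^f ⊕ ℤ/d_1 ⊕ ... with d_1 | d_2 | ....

rank_ℚ(R)=3; free=3−3=0
SNF(R) diag = [2, 2, 2] → torsion [2, 2, 2]

Answer: M ≅ ℤ/2 ⊕ ℤ/2 ⊕ ℤ/2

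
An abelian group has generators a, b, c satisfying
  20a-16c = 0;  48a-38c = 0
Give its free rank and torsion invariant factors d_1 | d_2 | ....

rank_ℚ(R)=2; free=3−2=1
SNF(R) diag = [2, 4] → torsion [2, 4]

Answer: M ≅ ℤ^1 ⊕ ℤ/2 ⊕ ℤ/4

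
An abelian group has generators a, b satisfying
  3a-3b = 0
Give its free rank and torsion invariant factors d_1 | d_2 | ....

Answer: M ≅ ℤ^1 ⊕ ℤ/3

Derivation:
rank_ℚ(R)=1; free=2−1=1
SNF(R) diag = [3] → torsion [3]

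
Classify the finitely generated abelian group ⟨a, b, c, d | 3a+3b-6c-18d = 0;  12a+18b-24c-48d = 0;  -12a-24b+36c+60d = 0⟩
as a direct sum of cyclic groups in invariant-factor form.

Answer: M ≅ ℤ^1 ⊕ ℤ/3 ⊕ ℤ/6 ⊕ ℤ/12

Derivation:
rank_ℚ(R)=3; free=4−3=1
SNF(R) diag = [3, 6, 12] → torsion [3, 6, 12]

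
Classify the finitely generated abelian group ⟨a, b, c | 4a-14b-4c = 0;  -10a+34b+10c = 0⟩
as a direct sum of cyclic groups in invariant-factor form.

rank_ℚ(R)=2; free=3−2=1
SNF(R) diag = [2, 2] → torsion [2, 2]

Answer: M ≅ ℤ^1 ⊕ ℤ/2 ⊕ ℤ/2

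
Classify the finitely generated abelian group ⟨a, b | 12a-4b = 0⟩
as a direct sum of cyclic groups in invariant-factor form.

rank_ℚ(R)=1; free=2−1=1
SNF(R) diag = [4] → torsion [4]

Answer: M ≅ ℤ^1 ⊕ ℤ/4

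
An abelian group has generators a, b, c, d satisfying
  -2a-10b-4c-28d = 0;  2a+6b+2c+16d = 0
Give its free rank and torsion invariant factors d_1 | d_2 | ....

Answer: M ≅ ℤ^2 ⊕ ℤ/2 ⊕ ℤ/2

Derivation:
rank_ℚ(R)=2; free=4−2=2
SNF(R) diag = [2, 2] → torsion [2, 2]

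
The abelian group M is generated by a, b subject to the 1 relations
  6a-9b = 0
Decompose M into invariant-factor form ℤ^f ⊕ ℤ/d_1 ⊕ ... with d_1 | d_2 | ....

rank_ℚ(R)=1; free=2−1=1
SNF(R) diag = [3] → torsion [3]

Answer: M ≅ ℤ^1 ⊕ ℤ/3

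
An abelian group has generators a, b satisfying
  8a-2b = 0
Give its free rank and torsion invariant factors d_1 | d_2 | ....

rank_ℚ(R)=1; free=2−1=1
SNF(R) diag = [2] → torsion [2]

Answer: M ≅ ℤ^1 ⊕ ℤ/2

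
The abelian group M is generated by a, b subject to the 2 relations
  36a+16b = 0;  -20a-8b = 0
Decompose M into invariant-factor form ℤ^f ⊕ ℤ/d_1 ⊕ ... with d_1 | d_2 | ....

Answer: M ≅ ℤ/4 ⊕ ℤ/8

Derivation:
rank_ℚ(R)=2; free=2−2=0
SNF(R) diag = [4, 8] → torsion [4, 8]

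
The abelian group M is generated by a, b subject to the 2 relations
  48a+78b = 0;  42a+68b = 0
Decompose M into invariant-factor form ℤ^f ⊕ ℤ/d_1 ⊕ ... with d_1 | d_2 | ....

Answer: M ≅ ℤ/2 ⊕ ℤ/6

Derivation:
rank_ℚ(R)=2; free=2−2=0
SNF(R) diag = [2, 6] → torsion [2, 6]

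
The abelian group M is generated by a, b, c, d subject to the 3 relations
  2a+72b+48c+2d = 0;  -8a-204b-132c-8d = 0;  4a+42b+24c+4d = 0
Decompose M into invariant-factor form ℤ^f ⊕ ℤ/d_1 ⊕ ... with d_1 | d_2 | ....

rank_ℚ(R)=3; free=4−3=1
SNF(R) diag = [2, 6, 12] → torsion [2, 6, 12]

Answer: M ≅ ℤ^1 ⊕ ℤ/2 ⊕ ℤ/6 ⊕ ℤ/12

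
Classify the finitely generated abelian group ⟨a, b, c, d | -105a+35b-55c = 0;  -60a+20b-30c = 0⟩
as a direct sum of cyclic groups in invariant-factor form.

Answer: M ≅ ℤ^2 ⊕ ℤ/5 ⊕ ℤ/10

Derivation:
rank_ℚ(R)=2; free=4−2=2
SNF(R) diag = [5, 10] → torsion [5, 10]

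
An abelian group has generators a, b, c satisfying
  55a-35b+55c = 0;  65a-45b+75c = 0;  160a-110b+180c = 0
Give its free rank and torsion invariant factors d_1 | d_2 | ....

rank_ℚ(R)=3; free=3−3=0
SNF(R) diag = [5, 10, 10] → torsion [5, 10, 10]

Answer: M ≅ ℤ/5 ⊕ ℤ/10 ⊕ ℤ/10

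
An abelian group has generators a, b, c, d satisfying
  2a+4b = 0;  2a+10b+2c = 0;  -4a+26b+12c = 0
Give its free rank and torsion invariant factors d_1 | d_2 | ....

rank_ℚ(R)=3; free=4−3=1
SNF(R) diag = [2, 2, 2] → torsion [2, 2, 2]

Answer: M ≅ ℤ^1 ⊕ ℤ/2 ⊕ ℤ/2 ⊕ ℤ/2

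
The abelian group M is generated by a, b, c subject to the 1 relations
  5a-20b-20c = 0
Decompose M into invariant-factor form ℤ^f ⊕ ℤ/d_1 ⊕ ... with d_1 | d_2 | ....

rank_ℚ(R)=1; free=3−1=2
SNF(R) diag = [5] → torsion [5]

Answer: M ≅ ℤ^2 ⊕ ℤ/5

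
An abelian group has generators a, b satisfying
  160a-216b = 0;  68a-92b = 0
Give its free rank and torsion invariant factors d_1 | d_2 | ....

Answer: M ≅ ℤ/4 ⊕ ℤ/8

Derivation:
rank_ℚ(R)=2; free=2−2=0
SNF(R) diag = [4, 8] → torsion [4, 8]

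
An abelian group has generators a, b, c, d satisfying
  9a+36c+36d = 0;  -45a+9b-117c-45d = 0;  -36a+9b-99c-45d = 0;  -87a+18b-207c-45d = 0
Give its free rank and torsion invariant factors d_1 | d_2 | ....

Answer: M ≅ ℤ/3 ⊕ ℤ/9 ⊕ ℤ/9 ⊕ ℤ/18

Derivation:
rank_ℚ(R)=4; free=4−4=0
SNF(R) diag = [3, 9, 9, 18] → torsion [3, 9, 9, 18]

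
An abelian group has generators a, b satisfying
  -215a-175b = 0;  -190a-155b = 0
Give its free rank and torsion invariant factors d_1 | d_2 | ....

rank_ℚ(R)=2; free=2−2=0
SNF(R) diag = [5, 15] → torsion [5, 15]

Answer: M ≅ ℤ/5 ⊕ ℤ/15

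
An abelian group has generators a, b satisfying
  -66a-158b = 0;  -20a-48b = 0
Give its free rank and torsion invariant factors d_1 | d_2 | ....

rank_ℚ(R)=2; free=2−2=0
SNF(R) diag = [2, 4] → torsion [2, 4]

Answer: M ≅ ℤ/2 ⊕ ℤ/4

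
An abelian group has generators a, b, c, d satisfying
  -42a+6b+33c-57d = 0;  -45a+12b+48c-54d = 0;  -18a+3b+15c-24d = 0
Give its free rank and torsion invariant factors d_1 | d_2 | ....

rank_ℚ(R)=3; free=4−3=1
SNF(R) diag = [3, 3, 3] → torsion [3, 3, 3]

Answer: M ≅ ℤ^1 ⊕ ℤ/3 ⊕ ℤ/3 ⊕ ℤ/3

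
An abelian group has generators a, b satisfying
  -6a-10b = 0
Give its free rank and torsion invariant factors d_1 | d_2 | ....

rank_ℚ(R)=1; free=2−1=1
SNF(R) diag = [2] → torsion [2]

Answer: M ≅ ℤ^1 ⊕ ℤ/2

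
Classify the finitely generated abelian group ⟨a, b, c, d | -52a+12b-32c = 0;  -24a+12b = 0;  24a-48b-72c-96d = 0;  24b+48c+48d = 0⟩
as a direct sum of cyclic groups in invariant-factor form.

rank_ℚ(R)=4; free=4−4=0
SNF(R) diag = [4, 12, 24, 48] → torsion [4, 12, 24, 48]

Answer: M ≅ ℤ/4 ⊕ ℤ/12 ⊕ ℤ/24 ⊕ ℤ/48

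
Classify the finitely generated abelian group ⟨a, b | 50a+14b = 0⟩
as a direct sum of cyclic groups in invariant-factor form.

rank_ℚ(R)=1; free=2−1=1
SNF(R) diag = [2] → torsion [2]

Answer: M ≅ ℤ^1 ⊕ ℤ/2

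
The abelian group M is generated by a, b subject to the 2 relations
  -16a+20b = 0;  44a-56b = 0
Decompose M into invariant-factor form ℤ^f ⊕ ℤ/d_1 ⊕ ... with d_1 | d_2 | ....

rank_ℚ(R)=2; free=2−2=0
SNF(R) diag = [4, 4] → torsion [4, 4]

Answer: M ≅ ℤ/4 ⊕ ℤ/4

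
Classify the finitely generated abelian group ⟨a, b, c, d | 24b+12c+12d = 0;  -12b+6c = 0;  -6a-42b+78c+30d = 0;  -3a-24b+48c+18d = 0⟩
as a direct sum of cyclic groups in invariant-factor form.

rank_ℚ(R)=4; free=4−4=0
SNF(R) diag = [3, 6, 6, 12] → torsion [3, 6, 6, 12]

Answer: M ≅ ℤ/3 ⊕ ℤ/6 ⊕ ℤ/6 ⊕ ℤ/12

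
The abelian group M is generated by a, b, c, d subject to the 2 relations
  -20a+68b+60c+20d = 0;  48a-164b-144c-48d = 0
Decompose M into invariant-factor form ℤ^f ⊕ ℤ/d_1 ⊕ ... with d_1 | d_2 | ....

rank_ℚ(R)=2; free=4−2=2
SNF(R) diag = [4, 4] → torsion [4, 4]

Answer: M ≅ ℤ^2 ⊕ ℤ/4 ⊕ ℤ/4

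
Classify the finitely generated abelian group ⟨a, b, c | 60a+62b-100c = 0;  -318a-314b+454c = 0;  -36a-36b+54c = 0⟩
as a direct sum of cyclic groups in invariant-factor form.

Answer: M ≅ ℤ/2 ⊕ ℤ/6 ⊕ ℤ/18

Derivation:
rank_ℚ(R)=3; free=3−3=0
SNF(R) diag = [2, 6, 18] → torsion [2, 6, 18]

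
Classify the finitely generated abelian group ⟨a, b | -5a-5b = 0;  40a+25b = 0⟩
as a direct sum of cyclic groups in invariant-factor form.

Answer: M ≅ ℤ/5 ⊕ ℤ/15

Derivation:
rank_ℚ(R)=2; free=2−2=0
SNF(R) diag = [5, 15] → torsion [5, 15]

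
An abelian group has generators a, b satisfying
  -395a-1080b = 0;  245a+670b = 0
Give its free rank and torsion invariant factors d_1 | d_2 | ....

Answer: M ≅ ℤ/5 ⊕ ℤ/10

Derivation:
rank_ℚ(R)=2; free=2−2=0
SNF(R) diag = [5, 10] → torsion [5, 10]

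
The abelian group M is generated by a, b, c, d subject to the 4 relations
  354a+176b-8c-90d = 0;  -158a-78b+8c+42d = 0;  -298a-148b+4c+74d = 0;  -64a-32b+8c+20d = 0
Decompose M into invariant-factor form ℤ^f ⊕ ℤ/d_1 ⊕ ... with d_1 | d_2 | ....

Answer: M ≅ ℤ/2 ⊕ ℤ/2 ⊕ ℤ/4 ⊕ ℤ/12

Derivation:
rank_ℚ(R)=4; free=4−4=0
SNF(R) diag = [2, 2, 4, 12] → torsion [2, 2, 4, 12]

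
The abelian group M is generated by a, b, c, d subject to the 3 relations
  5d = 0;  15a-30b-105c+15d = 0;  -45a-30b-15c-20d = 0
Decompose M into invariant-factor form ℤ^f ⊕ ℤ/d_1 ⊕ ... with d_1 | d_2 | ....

Answer: M ≅ ℤ^1 ⊕ ℤ/5 ⊕ ℤ/15 ⊕ ℤ/30

Derivation:
rank_ℚ(R)=3; free=4−3=1
SNF(R) diag = [5, 15, 30] → torsion [5, 15, 30]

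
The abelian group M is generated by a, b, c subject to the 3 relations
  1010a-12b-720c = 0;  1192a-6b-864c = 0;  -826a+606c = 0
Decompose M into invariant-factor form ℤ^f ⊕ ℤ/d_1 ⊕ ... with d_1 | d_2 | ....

Answer: M ≅ ℤ/2 ⊕ ℤ/6 ⊕ ℤ/18

Derivation:
rank_ℚ(R)=3; free=3−3=0
SNF(R) diag = [2, 6, 18] → torsion [2, 6, 18]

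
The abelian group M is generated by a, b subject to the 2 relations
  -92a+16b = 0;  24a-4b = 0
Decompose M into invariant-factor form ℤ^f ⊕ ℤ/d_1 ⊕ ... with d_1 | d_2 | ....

rank_ℚ(R)=2; free=2−2=0
SNF(R) diag = [4, 4] → torsion [4, 4]

Answer: M ≅ ℤ/4 ⊕ ℤ/4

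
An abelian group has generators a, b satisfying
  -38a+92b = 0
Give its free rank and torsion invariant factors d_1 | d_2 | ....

Answer: M ≅ ℤ^1 ⊕ ℤ/2

Derivation:
rank_ℚ(R)=1; free=2−1=1
SNF(R) diag = [2] → torsion [2]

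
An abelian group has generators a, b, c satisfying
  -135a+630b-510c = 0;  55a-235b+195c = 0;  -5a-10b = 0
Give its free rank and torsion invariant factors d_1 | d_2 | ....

Answer: M ≅ ℤ/5 ⊕ ℤ/15 ⊕ ℤ/30

Derivation:
rank_ℚ(R)=3; free=3−3=0
SNF(R) diag = [5, 15, 30] → torsion [5, 15, 30]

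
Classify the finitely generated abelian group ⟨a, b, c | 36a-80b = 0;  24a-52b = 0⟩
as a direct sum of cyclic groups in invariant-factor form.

Answer: M ≅ ℤ^1 ⊕ ℤ/4 ⊕ ℤ/12

Derivation:
rank_ℚ(R)=2; free=3−2=1
SNF(R) diag = [4, 12] → torsion [4, 12]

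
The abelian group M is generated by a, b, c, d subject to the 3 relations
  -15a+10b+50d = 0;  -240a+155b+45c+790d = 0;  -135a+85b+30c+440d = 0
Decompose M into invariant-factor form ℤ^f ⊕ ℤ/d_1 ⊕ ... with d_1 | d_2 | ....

Answer: M ≅ ℤ^1 ⊕ ℤ/5 ⊕ ℤ/15 ⊕ ℤ/15

Derivation:
rank_ℚ(R)=3; free=4−3=1
SNF(R) diag = [5, 15, 15] → torsion [5, 15, 15]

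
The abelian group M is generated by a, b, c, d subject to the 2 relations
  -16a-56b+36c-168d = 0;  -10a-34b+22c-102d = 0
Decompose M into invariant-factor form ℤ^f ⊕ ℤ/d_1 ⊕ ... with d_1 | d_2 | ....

Answer: M ≅ ℤ^2 ⊕ ℤ/2 ⊕ ℤ/4

Derivation:
rank_ℚ(R)=2; free=4−2=2
SNF(R) diag = [2, 4] → torsion [2, 4]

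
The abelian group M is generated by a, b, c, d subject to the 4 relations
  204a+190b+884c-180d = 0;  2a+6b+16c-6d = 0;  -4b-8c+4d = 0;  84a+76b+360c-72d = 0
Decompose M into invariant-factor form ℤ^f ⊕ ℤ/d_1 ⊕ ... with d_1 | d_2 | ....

rank_ℚ(R)=4; free=4−4=0
SNF(R) diag = [2, 2, 4, 8] → torsion [2, 2, 4, 8]

Answer: M ≅ ℤ/2 ⊕ ℤ/2 ⊕ ℤ/4 ⊕ ℤ/8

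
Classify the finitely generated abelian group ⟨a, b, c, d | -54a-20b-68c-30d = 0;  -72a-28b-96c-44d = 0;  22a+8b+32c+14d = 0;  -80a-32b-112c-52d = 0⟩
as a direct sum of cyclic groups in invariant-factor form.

rank_ℚ(R)=4; free=4−4=0
SNF(R) diag = [2, 4, 4, 4] → torsion [2, 4, 4, 4]

Answer: M ≅ ℤ/2 ⊕ ℤ/4 ⊕ ℤ/4 ⊕ ℤ/4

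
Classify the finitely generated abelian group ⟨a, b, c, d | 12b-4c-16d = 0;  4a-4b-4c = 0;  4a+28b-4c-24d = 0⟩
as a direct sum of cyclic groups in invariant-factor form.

rank_ℚ(R)=3; free=4−3=1
SNF(R) diag = [4, 4, 8] → torsion [4, 4, 8]

Answer: M ≅ ℤ^1 ⊕ ℤ/4 ⊕ ℤ/4 ⊕ ℤ/8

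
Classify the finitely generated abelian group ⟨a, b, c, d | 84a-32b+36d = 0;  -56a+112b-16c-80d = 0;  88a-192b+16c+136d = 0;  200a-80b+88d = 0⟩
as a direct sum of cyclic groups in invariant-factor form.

Answer: M ≅ ℤ/4 ⊕ ℤ/8 ⊕ ℤ/16 ⊕ ℤ/16

Derivation:
rank_ℚ(R)=4; free=4−4=0
SNF(R) diag = [4, 8, 16, 16] → torsion [4, 8, 16, 16]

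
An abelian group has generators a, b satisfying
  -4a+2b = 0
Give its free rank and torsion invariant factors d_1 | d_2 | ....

rank_ℚ(R)=1; free=2−1=1
SNF(R) diag = [2] → torsion [2]

Answer: M ≅ ℤ^1 ⊕ ℤ/2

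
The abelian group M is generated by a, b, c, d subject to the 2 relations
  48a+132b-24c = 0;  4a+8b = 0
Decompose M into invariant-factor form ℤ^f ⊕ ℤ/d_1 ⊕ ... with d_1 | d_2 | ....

rank_ℚ(R)=2; free=4−2=2
SNF(R) diag = [4, 12] → torsion [4, 12]

Answer: M ≅ ℤ^2 ⊕ ℤ/4 ⊕ ℤ/12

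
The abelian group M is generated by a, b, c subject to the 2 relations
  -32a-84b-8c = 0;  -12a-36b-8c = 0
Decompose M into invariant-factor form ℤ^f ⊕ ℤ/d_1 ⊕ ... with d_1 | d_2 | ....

Answer: M ≅ ℤ^1 ⊕ ℤ/4 ⊕ ℤ/4

Derivation:
rank_ℚ(R)=2; free=3−2=1
SNF(R) diag = [4, 4] → torsion [4, 4]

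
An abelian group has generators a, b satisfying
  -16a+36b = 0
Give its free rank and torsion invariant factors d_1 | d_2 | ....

rank_ℚ(R)=1; free=2−1=1
SNF(R) diag = [4] → torsion [4]

Answer: M ≅ ℤ^1 ⊕ ℤ/4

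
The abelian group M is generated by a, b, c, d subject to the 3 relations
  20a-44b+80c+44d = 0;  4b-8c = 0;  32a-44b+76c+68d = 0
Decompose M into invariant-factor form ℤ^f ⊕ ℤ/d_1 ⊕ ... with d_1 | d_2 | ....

Answer: M ≅ ℤ^1 ⊕ ℤ/4 ⊕ ℤ/4 ⊕ ℤ/4

Derivation:
rank_ℚ(R)=3; free=4−3=1
SNF(R) diag = [4, 4, 4] → torsion [4, 4, 4]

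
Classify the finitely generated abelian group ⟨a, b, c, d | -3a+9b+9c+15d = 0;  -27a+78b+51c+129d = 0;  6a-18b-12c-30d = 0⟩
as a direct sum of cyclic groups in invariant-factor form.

rank_ℚ(R)=3; free=4−3=1
SNF(R) diag = [3, 3, 6] → torsion [3, 3, 6]

Answer: M ≅ ℤ^1 ⊕ ℤ/3 ⊕ ℤ/3 ⊕ ℤ/6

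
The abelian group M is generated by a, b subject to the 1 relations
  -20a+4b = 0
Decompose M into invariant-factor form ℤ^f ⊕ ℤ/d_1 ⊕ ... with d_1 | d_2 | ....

Answer: M ≅ ℤ^1 ⊕ ℤ/4

Derivation:
rank_ℚ(R)=1; free=2−1=1
SNF(R) diag = [4] → torsion [4]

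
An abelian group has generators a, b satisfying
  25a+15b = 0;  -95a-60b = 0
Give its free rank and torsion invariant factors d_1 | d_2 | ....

rank_ℚ(R)=2; free=2−2=0
SNF(R) diag = [5, 15] → torsion [5, 15]

Answer: M ≅ ℤ/5 ⊕ ℤ/15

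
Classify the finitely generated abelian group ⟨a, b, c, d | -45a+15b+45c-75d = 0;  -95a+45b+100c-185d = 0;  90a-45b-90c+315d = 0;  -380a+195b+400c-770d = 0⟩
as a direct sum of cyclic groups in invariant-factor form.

Answer: M ≅ ℤ/5 ⊕ ℤ/15 ⊕ ℤ/45 ⊕ ℤ/135

Derivation:
rank_ℚ(R)=4; free=4−4=0
SNF(R) diag = [5, 15, 45, 135] → torsion [5, 15, 45, 135]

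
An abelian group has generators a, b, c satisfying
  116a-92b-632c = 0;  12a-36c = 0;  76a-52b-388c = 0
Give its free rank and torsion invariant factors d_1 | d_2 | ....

Answer: M ≅ ℤ/4 ⊕ ℤ/12 ⊕ ℤ/12

Derivation:
rank_ℚ(R)=3; free=3−3=0
SNF(R) diag = [4, 12, 12] → torsion [4, 12, 12]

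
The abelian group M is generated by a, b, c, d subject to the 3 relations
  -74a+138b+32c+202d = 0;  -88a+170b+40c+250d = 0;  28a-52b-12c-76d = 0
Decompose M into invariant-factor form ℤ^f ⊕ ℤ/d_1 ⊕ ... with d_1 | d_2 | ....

Answer: M ≅ ℤ^1 ⊕ ℤ/2 ⊕ ℤ/2 ⊕ ℤ/4

Derivation:
rank_ℚ(R)=3; free=4−3=1
SNF(R) diag = [2, 2, 4] → torsion [2, 2, 4]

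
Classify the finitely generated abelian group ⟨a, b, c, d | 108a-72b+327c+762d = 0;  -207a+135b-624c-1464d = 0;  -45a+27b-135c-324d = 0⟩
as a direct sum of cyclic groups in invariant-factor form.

rank_ℚ(R)=3; free=4−3=1
SNF(R) diag = [3, 9, 18] → torsion [3, 9, 18]

Answer: M ≅ ℤ^1 ⊕ ℤ/3 ⊕ ℤ/9 ⊕ ℤ/18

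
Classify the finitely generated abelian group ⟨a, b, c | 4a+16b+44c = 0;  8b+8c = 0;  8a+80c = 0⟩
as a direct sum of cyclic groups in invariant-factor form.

Answer: M ≅ ℤ/4 ⊕ ℤ/8 ⊕ ℤ/24

Derivation:
rank_ℚ(R)=3; free=3−3=0
SNF(R) diag = [4, 8, 24] → torsion [4, 8, 24]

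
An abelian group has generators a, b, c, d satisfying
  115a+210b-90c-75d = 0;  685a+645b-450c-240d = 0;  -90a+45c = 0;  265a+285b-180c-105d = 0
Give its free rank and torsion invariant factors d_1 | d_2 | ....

Answer: M ≅ ℤ/5 ⊕ ℤ/15 ⊕ ℤ/45 ⊕ ℤ/45

Derivation:
rank_ℚ(R)=4; free=4−4=0
SNF(R) diag = [5, 15, 45, 45] → torsion [5, 15, 45, 45]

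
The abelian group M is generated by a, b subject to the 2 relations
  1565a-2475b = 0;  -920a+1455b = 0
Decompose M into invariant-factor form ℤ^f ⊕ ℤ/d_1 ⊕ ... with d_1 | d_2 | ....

Answer: M ≅ ℤ/5 ⊕ ℤ/15

Derivation:
rank_ℚ(R)=2; free=2−2=0
SNF(R) diag = [5, 15] → torsion [5, 15]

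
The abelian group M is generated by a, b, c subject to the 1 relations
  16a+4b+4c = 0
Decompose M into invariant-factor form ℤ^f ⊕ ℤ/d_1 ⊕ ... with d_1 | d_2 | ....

rank_ℚ(R)=1; free=3−1=2
SNF(R) diag = [4] → torsion [4]

Answer: M ≅ ℤ^2 ⊕ ℤ/4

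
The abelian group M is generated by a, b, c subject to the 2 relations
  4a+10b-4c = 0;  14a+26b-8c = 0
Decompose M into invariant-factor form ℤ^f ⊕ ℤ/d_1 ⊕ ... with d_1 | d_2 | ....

rank_ℚ(R)=2; free=3−2=1
SNF(R) diag = [2, 6] → torsion [2, 6]

Answer: M ≅ ℤ^1 ⊕ ℤ/2 ⊕ ℤ/6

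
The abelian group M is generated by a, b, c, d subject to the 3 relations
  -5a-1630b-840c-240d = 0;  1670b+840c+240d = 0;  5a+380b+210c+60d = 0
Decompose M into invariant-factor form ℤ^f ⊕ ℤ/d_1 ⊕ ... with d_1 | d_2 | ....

Answer: M ≅ ℤ^1 ⊕ ℤ/5 ⊕ ℤ/10 ⊕ ℤ/30

Derivation:
rank_ℚ(R)=3; free=4−3=1
SNF(R) diag = [5, 10, 30] → torsion [5, 10, 30]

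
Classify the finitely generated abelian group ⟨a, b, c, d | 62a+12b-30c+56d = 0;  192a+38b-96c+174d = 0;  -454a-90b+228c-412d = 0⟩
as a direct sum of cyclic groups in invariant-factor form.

Answer: M ≅ ℤ^1 ⊕ ℤ/2 ⊕ ℤ/2 ⊕ ℤ/6

Derivation:
rank_ℚ(R)=3; free=4−3=1
SNF(R) diag = [2, 2, 6] → torsion [2, 2, 6]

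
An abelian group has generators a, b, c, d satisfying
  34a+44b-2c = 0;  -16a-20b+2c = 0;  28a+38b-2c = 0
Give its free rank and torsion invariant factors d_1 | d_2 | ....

Answer: M ≅ ℤ^1 ⊕ ℤ/2 ⊕ ℤ/6 ⊕ ℤ/6

Derivation:
rank_ℚ(R)=3; free=4−3=1
SNF(R) diag = [2, 6, 6] → torsion [2, 6, 6]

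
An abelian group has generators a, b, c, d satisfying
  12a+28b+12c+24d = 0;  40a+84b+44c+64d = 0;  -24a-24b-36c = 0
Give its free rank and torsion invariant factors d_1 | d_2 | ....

Answer: M ≅ ℤ^1 ⊕ ℤ/4 ⊕ ℤ/4 ⊕ ℤ/12

Derivation:
rank_ℚ(R)=3; free=4−3=1
SNF(R) diag = [4, 4, 12] → torsion [4, 4, 12]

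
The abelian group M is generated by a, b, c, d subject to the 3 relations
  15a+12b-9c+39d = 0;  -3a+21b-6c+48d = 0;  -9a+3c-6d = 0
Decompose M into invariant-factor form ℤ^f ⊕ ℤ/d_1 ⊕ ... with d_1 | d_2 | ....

rank_ℚ(R)=3; free=4−3=1
SNF(R) diag = [3, 3, 3] → torsion [3, 3, 3]

Answer: M ≅ ℤ^1 ⊕ ℤ/3 ⊕ ℤ/3 ⊕ ℤ/3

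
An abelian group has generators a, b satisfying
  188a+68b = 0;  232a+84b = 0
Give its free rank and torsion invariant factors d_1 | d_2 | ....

rank_ℚ(R)=2; free=2−2=0
SNF(R) diag = [4, 4] → torsion [4, 4]

Answer: M ≅ ℤ/4 ⊕ ℤ/4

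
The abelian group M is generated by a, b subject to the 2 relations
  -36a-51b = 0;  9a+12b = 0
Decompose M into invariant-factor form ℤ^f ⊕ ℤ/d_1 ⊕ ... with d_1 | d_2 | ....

rank_ℚ(R)=2; free=2−2=0
SNF(R) diag = [3, 9] → torsion [3, 9]

Answer: M ≅ ℤ/3 ⊕ ℤ/9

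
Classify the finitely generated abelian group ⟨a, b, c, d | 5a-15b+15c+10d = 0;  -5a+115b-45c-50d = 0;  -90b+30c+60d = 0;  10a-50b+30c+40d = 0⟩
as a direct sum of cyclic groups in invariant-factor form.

Answer: M ≅ ℤ/5 ⊕ ℤ/10 ⊕ ℤ/30 ⊕ ℤ/60

Derivation:
rank_ℚ(R)=4; free=4−4=0
SNF(R) diag = [5, 10, 30, 60] → torsion [5, 10, 30, 60]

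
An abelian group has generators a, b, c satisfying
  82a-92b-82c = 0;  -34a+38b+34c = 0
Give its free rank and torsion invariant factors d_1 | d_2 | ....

Answer: M ≅ ℤ^1 ⊕ ℤ/2 ⊕ ℤ/6

Derivation:
rank_ℚ(R)=2; free=3−2=1
SNF(R) diag = [2, 6] → torsion [2, 6]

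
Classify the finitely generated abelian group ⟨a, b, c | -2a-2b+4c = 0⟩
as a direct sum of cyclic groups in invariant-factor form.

Answer: M ≅ ℤ^2 ⊕ ℤ/2

Derivation:
rank_ℚ(R)=1; free=3−1=2
SNF(R) diag = [2] → torsion [2]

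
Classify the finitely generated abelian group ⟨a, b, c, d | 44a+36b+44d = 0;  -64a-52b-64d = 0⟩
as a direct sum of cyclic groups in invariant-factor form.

Answer: M ≅ ℤ^2 ⊕ ℤ/4 ⊕ ℤ/4

Derivation:
rank_ℚ(R)=2; free=4−2=2
SNF(R) diag = [4, 4] → torsion [4, 4]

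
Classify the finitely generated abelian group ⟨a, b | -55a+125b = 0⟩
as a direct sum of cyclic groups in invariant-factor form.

rank_ℚ(R)=1; free=2−1=1
SNF(R) diag = [5] → torsion [5]

Answer: M ≅ ℤ^1 ⊕ ℤ/5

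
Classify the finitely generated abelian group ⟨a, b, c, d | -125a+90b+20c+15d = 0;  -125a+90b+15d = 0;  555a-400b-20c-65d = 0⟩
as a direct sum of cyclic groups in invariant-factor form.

rank_ℚ(R)=3; free=4−3=1
SNF(R) diag = [5, 10, 20] → torsion [5, 10, 20]

Answer: M ≅ ℤ^1 ⊕ ℤ/5 ⊕ ℤ/10 ⊕ ℤ/20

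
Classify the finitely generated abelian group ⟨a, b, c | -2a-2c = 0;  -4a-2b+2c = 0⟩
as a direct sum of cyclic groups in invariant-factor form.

Answer: M ≅ ℤ^1 ⊕ ℤ/2 ⊕ ℤ/2

Derivation:
rank_ℚ(R)=2; free=3−2=1
SNF(R) diag = [2, 2] → torsion [2, 2]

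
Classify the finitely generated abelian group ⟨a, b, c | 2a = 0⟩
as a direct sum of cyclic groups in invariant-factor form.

Answer: M ≅ ℤ^2 ⊕ ℤ/2

Derivation:
rank_ℚ(R)=1; free=3−1=2
SNF(R) diag = [2] → torsion [2]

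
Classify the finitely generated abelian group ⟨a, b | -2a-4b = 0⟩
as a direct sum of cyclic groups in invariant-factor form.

Answer: M ≅ ℤ^1 ⊕ ℤ/2

Derivation:
rank_ℚ(R)=1; free=2−1=1
SNF(R) diag = [2] → torsion [2]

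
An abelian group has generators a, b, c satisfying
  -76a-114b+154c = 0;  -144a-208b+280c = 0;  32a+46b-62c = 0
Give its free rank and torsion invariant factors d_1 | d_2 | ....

Answer: M ≅ ℤ/2 ⊕ ℤ/4 ⊕ ℤ/8

Derivation:
rank_ℚ(R)=3; free=3−3=0
SNF(R) diag = [2, 4, 8] → torsion [2, 4, 8]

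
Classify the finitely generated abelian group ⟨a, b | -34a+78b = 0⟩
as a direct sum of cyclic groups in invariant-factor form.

Answer: M ≅ ℤ^1 ⊕ ℤ/2

Derivation:
rank_ℚ(R)=1; free=2−1=1
SNF(R) diag = [2] → torsion [2]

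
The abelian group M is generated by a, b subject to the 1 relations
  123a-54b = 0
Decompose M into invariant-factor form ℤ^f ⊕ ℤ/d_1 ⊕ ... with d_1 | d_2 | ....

rank_ℚ(R)=1; free=2−1=1
SNF(R) diag = [3] → torsion [3]

Answer: M ≅ ℤ^1 ⊕ ℤ/3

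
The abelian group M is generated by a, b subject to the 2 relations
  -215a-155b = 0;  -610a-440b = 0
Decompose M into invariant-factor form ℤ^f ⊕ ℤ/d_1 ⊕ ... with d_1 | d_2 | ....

rank_ℚ(R)=2; free=2−2=0
SNF(R) diag = [5, 10] → torsion [5, 10]

Answer: M ≅ ℤ/5 ⊕ ℤ/10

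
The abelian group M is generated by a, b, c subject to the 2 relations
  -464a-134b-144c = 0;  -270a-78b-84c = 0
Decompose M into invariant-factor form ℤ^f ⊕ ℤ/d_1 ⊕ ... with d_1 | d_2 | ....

rank_ℚ(R)=2; free=3−2=1
SNF(R) diag = [2, 6] → torsion [2, 6]

Answer: M ≅ ℤ^1 ⊕ ℤ/2 ⊕ ℤ/6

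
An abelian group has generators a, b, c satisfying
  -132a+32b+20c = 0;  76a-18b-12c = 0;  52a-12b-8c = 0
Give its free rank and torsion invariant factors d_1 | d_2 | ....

Answer: M ≅ ℤ/2 ⊕ ℤ/4 ⊕ ℤ/4

Derivation:
rank_ℚ(R)=3; free=3−3=0
SNF(R) diag = [2, 4, 4] → torsion [2, 4, 4]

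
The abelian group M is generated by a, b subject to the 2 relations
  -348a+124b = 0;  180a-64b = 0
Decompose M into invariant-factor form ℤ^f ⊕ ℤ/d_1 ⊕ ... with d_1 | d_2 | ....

Answer: M ≅ ℤ/4 ⊕ ℤ/12

Derivation:
rank_ℚ(R)=2; free=2−2=0
SNF(R) diag = [4, 12] → torsion [4, 12]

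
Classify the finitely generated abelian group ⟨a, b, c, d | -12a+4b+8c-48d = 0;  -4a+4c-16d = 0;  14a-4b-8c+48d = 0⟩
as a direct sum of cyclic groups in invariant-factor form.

rank_ℚ(R)=3; free=4−3=1
SNF(R) diag = [2, 4, 4] → torsion [2, 4, 4]

Answer: M ≅ ℤ^1 ⊕ ℤ/2 ⊕ ℤ/4 ⊕ ℤ/4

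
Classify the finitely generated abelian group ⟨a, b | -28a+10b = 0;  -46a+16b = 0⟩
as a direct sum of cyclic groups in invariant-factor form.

Answer: M ≅ ℤ/2 ⊕ ℤ/6

Derivation:
rank_ℚ(R)=2; free=2−2=0
SNF(R) diag = [2, 6] → torsion [2, 6]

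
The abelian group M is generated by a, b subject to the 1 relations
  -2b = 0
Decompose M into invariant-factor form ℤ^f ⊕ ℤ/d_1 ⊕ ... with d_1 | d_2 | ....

rank_ℚ(R)=1; free=2−1=1
SNF(R) diag = [2] → torsion [2]

Answer: M ≅ ℤ^1 ⊕ ℤ/2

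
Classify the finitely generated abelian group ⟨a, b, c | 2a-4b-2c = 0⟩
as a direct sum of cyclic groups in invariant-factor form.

rank_ℚ(R)=1; free=3−1=2
SNF(R) diag = [2] → torsion [2]

Answer: M ≅ ℤ^2 ⊕ ℤ/2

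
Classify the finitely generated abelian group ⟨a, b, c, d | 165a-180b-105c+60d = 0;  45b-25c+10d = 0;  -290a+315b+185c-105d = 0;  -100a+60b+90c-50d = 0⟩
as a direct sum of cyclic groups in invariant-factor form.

rank_ℚ(R)=4; free=4−4=0
SNF(R) diag = [5, 5, 15, 30] → torsion [5, 5, 15, 30]

Answer: M ≅ ℤ/5 ⊕ ℤ/5 ⊕ ℤ/15 ⊕ ℤ/30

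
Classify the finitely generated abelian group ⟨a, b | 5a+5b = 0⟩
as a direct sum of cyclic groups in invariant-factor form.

rank_ℚ(R)=1; free=2−1=1
SNF(R) diag = [5] → torsion [5]

Answer: M ≅ ℤ^1 ⊕ ℤ/5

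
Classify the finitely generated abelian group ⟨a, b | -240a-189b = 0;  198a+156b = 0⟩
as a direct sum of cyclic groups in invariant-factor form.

rank_ℚ(R)=2; free=2−2=0
SNF(R) diag = [3, 6] → torsion [3, 6]

Answer: M ≅ ℤ/3 ⊕ ℤ/6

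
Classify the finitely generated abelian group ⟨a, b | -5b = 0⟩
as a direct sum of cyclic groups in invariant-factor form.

Answer: M ≅ ℤ^1 ⊕ ℤ/5

Derivation:
rank_ℚ(R)=1; free=2−1=1
SNF(R) diag = [5] → torsion [5]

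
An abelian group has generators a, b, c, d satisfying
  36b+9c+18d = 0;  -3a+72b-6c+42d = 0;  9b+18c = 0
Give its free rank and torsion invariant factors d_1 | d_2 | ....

Answer: M ≅ ℤ^1 ⊕ ℤ/3 ⊕ ℤ/9 ⊕ ℤ/9

Derivation:
rank_ℚ(R)=3; free=4−3=1
SNF(R) diag = [3, 9, 9] → torsion [3, 9, 9]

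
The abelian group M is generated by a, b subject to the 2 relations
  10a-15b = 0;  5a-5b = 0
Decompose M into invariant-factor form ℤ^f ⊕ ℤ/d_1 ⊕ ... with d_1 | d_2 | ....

Answer: M ≅ ℤ/5 ⊕ ℤ/5

Derivation:
rank_ℚ(R)=2; free=2−2=0
SNF(R) diag = [5, 5] → torsion [5, 5]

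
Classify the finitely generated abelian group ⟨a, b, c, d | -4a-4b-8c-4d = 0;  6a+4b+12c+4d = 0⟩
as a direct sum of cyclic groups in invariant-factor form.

Answer: M ≅ ℤ^2 ⊕ ℤ/2 ⊕ ℤ/4

Derivation:
rank_ℚ(R)=2; free=4−2=2
SNF(R) diag = [2, 4] → torsion [2, 4]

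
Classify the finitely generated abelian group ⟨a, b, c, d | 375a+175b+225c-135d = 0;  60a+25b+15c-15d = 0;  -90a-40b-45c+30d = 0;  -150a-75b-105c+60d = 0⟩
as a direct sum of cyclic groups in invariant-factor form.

Answer: M ≅ ℤ/5 ⊕ ℤ/15 ⊕ ℤ/15 ⊕ ℤ/15

Derivation:
rank_ℚ(R)=4; free=4−4=0
SNF(R) diag = [5, 15, 15, 15] → torsion [5, 15, 15, 15]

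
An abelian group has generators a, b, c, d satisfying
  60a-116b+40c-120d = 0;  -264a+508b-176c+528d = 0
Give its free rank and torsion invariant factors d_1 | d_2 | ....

Answer: M ≅ ℤ^2 ⊕ ℤ/4 ⊕ ℤ/12

Derivation:
rank_ℚ(R)=2; free=4−2=2
SNF(R) diag = [4, 12] → torsion [4, 12]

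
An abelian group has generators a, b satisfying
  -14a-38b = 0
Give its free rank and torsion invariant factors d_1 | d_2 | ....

Answer: M ≅ ℤ^1 ⊕ ℤ/2

Derivation:
rank_ℚ(R)=1; free=2−1=1
SNF(R) diag = [2] → torsion [2]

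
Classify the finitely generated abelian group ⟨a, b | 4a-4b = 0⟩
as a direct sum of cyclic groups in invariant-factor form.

Answer: M ≅ ℤ^1 ⊕ ℤ/4

Derivation:
rank_ℚ(R)=1; free=2−1=1
SNF(R) diag = [4] → torsion [4]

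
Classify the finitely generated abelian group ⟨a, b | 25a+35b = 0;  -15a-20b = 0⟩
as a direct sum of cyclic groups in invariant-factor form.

Answer: M ≅ ℤ/5 ⊕ ℤ/5

Derivation:
rank_ℚ(R)=2; free=2−2=0
SNF(R) diag = [5, 5] → torsion [5, 5]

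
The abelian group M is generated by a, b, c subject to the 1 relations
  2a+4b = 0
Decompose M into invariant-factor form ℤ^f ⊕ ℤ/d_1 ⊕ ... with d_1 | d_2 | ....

rank_ℚ(R)=1; free=3−1=2
SNF(R) diag = [2] → torsion [2]

Answer: M ≅ ℤ^2 ⊕ ℤ/2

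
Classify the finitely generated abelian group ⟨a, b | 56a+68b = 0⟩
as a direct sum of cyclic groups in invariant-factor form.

Answer: M ≅ ℤ^1 ⊕ ℤ/4

Derivation:
rank_ℚ(R)=1; free=2−1=1
SNF(R) diag = [4] → torsion [4]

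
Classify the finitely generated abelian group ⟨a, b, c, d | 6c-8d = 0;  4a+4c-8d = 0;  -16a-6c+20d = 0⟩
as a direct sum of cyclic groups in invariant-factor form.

Answer: M ≅ ℤ^1 ⊕ ℤ/2 ⊕ ℤ/4 ⊕ ℤ/4

Derivation:
rank_ℚ(R)=3; free=4−3=1
SNF(R) diag = [2, 4, 4] → torsion [2, 4, 4]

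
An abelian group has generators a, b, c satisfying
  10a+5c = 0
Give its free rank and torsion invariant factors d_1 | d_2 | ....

Answer: M ≅ ℤ^2 ⊕ ℤ/5

Derivation:
rank_ℚ(R)=1; free=3−1=2
SNF(R) diag = [5] → torsion [5]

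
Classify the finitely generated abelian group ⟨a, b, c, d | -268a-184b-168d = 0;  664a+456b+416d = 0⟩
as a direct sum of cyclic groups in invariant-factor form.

Answer: M ≅ ℤ^2 ⊕ ℤ/4 ⊕ ℤ/8

Derivation:
rank_ℚ(R)=2; free=4−2=2
SNF(R) diag = [4, 8] → torsion [4, 8]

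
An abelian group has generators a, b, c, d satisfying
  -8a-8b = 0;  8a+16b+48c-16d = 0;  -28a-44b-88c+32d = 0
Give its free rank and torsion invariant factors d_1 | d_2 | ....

Answer: M ≅ ℤ^1 ⊕ ℤ/4 ⊕ ℤ/8 ⊕ ℤ/16

Derivation:
rank_ℚ(R)=3; free=4−3=1
SNF(R) diag = [4, 8, 16] → torsion [4, 8, 16]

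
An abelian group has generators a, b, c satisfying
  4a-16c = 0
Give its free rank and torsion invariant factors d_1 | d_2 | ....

rank_ℚ(R)=1; free=3−1=2
SNF(R) diag = [4] → torsion [4]

Answer: M ≅ ℤ^2 ⊕ ℤ/4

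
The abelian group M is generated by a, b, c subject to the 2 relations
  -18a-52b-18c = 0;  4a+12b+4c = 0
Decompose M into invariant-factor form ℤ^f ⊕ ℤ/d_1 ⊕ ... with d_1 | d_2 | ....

rank_ℚ(R)=2; free=3−2=1
SNF(R) diag = [2, 4] → torsion [2, 4]

Answer: M ≅ ℤ^1 ⊕ ℤ/2 ⊕ ℤ/4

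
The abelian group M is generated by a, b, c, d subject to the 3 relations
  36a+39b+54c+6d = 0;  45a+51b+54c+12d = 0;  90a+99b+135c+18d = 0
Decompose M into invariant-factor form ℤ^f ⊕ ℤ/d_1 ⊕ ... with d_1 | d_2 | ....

rank_ℚ(R)=3; free=4−3=1
SNF(R) diag = [3, 9, 27] → torsion [3, 9, 27]

Answer: M ≅ ℤ^1 ⊕ ℤ/3 ⊕ ℤ/9 ⊕ ℤ/27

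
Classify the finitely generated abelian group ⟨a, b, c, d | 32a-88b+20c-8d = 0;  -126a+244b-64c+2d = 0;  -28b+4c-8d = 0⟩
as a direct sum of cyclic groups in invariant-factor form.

Answer: M ≅ ℤ^1 ⊕ ℤ/2 ⊕ ℤ/4 ⊕ ℤ/12

Derivation:
rank_ℚ(R)=3; free=4−3=1
SNF(R) diag = [2, 4, 12] → torsion [2, 4, 12]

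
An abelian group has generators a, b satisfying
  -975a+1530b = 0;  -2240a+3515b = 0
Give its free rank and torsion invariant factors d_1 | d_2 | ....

rank_ℚ(R)=2; free=2−2=0
SNF(R) diag = [5, 15] → torsion [5, 15]

Answer: M ≅ ℤ/5 ⊕ ℤ/15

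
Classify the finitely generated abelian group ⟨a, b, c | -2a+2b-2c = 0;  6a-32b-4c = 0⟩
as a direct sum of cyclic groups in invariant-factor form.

rank_ℚ(R)=2; free=3−2=1
SNF(R) diag = [2, 2] → torsion [2, 2]

Answer: M ≅ ℤ^1 ⊕ ℤ/2 ⊕ ℤ/2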